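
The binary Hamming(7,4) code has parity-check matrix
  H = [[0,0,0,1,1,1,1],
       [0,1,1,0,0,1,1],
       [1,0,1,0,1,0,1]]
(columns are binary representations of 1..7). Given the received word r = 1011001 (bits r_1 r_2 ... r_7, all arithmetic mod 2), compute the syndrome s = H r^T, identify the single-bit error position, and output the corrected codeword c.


s = (0, 0, 1)^T, error position = 1, corrected codeword c = 0011001

Compute s = H r^T mod 2 one row at a time:
  s_1 = 1 + 0 + 0 + 1 = 2 ≡ 0 (mod 2).
  s_2 = 0 + 1 + 0 + 1 = 2 ≡ 0 (mod 2).
  s_3 = 1 + 1 + 0 + 1 = 3 ≡ 1 (mod 2).
s = (0, 0, 1)^T — this equals column 1 of H (binary 001), so error is at position 1.
Correct: flip bit 1 of r = 1011001 to get c = 0011001.


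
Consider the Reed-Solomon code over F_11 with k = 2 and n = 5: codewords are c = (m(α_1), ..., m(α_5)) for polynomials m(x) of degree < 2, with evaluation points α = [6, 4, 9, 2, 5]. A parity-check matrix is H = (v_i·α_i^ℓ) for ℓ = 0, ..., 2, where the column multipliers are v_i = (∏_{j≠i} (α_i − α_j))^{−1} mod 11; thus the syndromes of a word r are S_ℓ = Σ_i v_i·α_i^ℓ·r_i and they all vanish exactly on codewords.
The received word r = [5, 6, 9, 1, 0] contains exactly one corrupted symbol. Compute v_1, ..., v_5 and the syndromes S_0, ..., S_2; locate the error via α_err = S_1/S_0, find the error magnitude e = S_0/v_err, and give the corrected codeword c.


S = (9, 7, 3), error at position 4, error magnitude e = 5, c = [5, 6, 9, 7, 0].

Step 1: column multipliers v_i = (∏_{j≠i}(α_i − α_j))^{−1} mod 11.
  i = 1 (α = 6): (6−4)(6−9)(6−2)(6−5) = 2·(−3)·4·1 = −24 ≡ 9, so v_1 = 9^{−1} = 5 (mod 11).
  i = 2 (α = 4): (4−6)(4−9)(4−2)(4−5) = (−2)·(−5)·2·(−1) = −20 ≡ 2, so v_2 = 2^{−1} = 6 (mod 11).
  i = 3 (α = 9): (9−6)(9−4)(9−2)(9−5) = 3·5·7·4 = 420 ≡ 2, so v_3 = 2^{−1} = 6 (mod 11).
  i = 4 (α = 2): (2−6)(2−4)(2−9)(2−5) = (−4)·(−2)·(−7)·(−3) = 168 ≡ 3, so v_4 = 3^{−1} = 4 (mod 11).
  i = 5 (α = 5): (5−6)(5−4)(5−9)(5−2) = (−1)·1·(−4)·3 = 12 ≡ 1, so v_5 = 1^{−1} = 1 (mod 11).
  v = [5, 6, 6, 4, 1].
Step 2: syndromes of r = [5, 6, 9, 1, 0] (all sums mod 11).
  S_0 = Σ v_i r_i = 5·5 + 6·6 + 6·9 + 4·1 + 1·0 = 119 ≡ 9.
  S_1 = Σ v_i α_i r_i = 5·6·5 + 6·4·6 + 6·9·9 + 4·2·1 + 1·5·0 = 788 ≡ 7.
  α_i^2 mod 11 = [3, 5, 4, 4, 3].
  S_2 = Σ v_i α_i^2 r_i = 5·3·5 + 6·5·6 + 6·4·9 + 4·4·1 + 1·3·0 = 487 ≡ 3.
  S = (9, 7, 3) ≠ 0, so r is not a codeword (an error is present).
Step 3: locate the error. For a single error e at position i, S_ℓ = v_i·e·α_i^ℓ, so α_err = S_1/S_0.
  S_0^{−1} = 9^{−1} = 5 (mod 11), so α_err = 7·5 = 35 ≡ 2 = α_4. Error position i = 4.
  Consistency check: S_2/S_1 = 3·8 = 24 ≡ 2 = α_err ✓ (single-error assumption holds).
Step 4: error magnitude e = S_0/v_4 = S_0·∏_{j≠4}(α_4 − α_j) = 9·3 = 27 ≡ 5 (mod 11).
Step 5: correct position 4: c_4 = r_4 − e = 1 − 5 ≡ 7 (mod 11). Hence c = [5, 6, 9, 7, 0].
  Check: interpolating c through the α_i gives m(x) = 8 + 5·x (degree < 2) with m(α_i) = c_i for every i, so c is indeed a codeword.


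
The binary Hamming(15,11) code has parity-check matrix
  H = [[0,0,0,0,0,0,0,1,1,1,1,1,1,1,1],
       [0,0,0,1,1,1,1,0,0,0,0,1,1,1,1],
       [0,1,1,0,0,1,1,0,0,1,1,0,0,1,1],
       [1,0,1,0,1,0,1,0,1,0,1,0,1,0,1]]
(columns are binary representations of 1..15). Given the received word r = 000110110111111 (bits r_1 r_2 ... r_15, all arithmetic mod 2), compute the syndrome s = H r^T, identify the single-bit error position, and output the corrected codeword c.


s = (1, 1, 1, 1)^T, error position = 15, corrected codeword c = 000110110111110

Compute s = H r^T mod 2 one row at a time:
  s_1 = 1 + 0 + 1 + 1 + 1 + 1 + 1 + 1 = 7 ≡ 1 (mod 2).
  s_2 = 1 + 1 + 0 + 1 + 1 + 1 + 1 + 1 = 7 ≡ 1 (mod 2).
  s_3 = 0 + 0 + 0 + 1 + 1 + 1 + 1 + 1 = 5 ≡ 1 (mod 2).
  s_4 = 0 + 0 + 1 + 1 + 0 + 1 + 1 + 1 = 5 ≡ 1 (mod 2).
s = (1, 1, 1, 1)^T — this equals column 15 of H (binary 1111), so error is at position 15.
Correct: flip bit 15 of r = 000110110111111 to get c = 000110110111110.


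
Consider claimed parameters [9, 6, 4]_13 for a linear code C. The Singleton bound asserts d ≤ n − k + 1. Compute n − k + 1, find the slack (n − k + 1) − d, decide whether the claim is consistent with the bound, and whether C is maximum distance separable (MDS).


Singleton RHS = n − k + 1 = 4, slack = 0, bound satisfied, MDS.

Singleton bound: d ≤ n − k + 1.
Here n = 9, k = 6, so n − k + 1 = 4.
Given d = 4, check d ≤ 4: YES.
Slack = (n − k + 1) − d = 0.
The code is MDS (slack = 0).
Description: the claimed parameters are [9, 6, 4]_13; such a code would be MDS (meets Singleton bound).


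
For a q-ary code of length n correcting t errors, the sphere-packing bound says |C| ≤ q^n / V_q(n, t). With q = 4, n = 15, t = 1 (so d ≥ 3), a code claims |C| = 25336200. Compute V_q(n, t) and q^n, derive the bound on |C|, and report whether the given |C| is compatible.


V_q(n, t) = 46, q^n = 1073741824, Hamming bound = 23342213, |C| = 25336200 > bound (violated).

Step 1: Compute V_q(n, t) = Σ_{j=0}^1 C(n, j) (q−1)^j.
  j = 0: C(15,0)·(3)^0 = 1·1 = 1.
  j = 1: C(15,1)·(3)^1 = 15·3 = 45.
  V_q(n, t) = 1 + 45 = 46.
Step 2: q^n = 4^15 = 1073741824.
Step 3: Hamming bound ⌊q^n / V_q(n,t)⌋ = ⌊1073741824/46⌋ = 23342213.
Step 4: Compare |C| = 25336200 to 23342213: violated.
The claimed |C| lies above the Hamming bound, so no 4-ary code of length 15 with d ≥ 3 can have 25336200 codewords.


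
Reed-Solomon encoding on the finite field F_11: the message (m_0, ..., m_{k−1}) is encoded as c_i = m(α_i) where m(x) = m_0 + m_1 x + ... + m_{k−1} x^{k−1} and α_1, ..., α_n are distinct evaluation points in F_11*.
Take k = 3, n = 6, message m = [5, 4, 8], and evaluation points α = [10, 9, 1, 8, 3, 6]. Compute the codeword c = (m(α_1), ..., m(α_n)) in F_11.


c = [9, 7, 6, 10, 1, 9]

Message polynomial: m(x) = 5 + 4·x + 8·x^2 (mod 11).
For each evaluation point α_i, compute m(α_i) mod 11:
  α_1 = 10: Horner steps 8 → 7 → 9, so m(10) = 9.
  α_2 = 9: Horner steps 8 → 10 → 7, so m(9) = 7.
  α_3 = 1: Horner steps 8 → 1 → 6, so m(1) = 6.
  α_4 = 8: Horner steps 8 → 2 → 10, so m(8) = 10.
  α_5 = 3: Horner steps 8 → 6 → 1, so m(3) = 1.
  α_6 = 6: Horner steps 8 → 8 → 9, so m(6) = 9.
Codeword c = [9, 7, 6, 10, 1, 9] ∈ F_11^6.


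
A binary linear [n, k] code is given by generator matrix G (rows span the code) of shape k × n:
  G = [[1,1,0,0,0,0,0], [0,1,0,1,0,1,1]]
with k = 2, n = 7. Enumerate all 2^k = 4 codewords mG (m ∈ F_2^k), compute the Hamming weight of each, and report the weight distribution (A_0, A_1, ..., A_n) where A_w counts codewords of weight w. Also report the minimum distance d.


Weight distribution: A_0 = 1, A_2 = 1, A_4 = 2. Minimum distance d = 2.

Enumerate all 2^2 = 4 messages m ∈ F_2^2.
For each, compute codeword c = mG in F_2^7, then tally its weight.
  m = 00 → c = 0000000, weight = 0.
  m = 10 → c = 1100000, weight = 2.
  m = 01 → c = 0101011, weight = 4.
  m = 11 → c = 1001011, weight = 4.
Tally weights:
  weight 0: 1 codewords.
  weight 2: 1 codewords.
  weight 4: 2 codewords.
Minimum distance d = smallest w > 0 with A_w > 0 = 2.
Sanity: Σ A_w = 4 = 2^2 = 4 ✓.


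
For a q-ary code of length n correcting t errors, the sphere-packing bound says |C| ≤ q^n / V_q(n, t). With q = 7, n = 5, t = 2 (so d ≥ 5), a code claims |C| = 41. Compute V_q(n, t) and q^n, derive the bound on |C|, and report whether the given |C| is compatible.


V_q(n, t) = 391, q^n = 16807, Hamming bound = 42, |C| = 41 ≤ bound (satisfied).

Step 1: Compute V_q(n, t) = Σ_{j=0}^2 C(n, j) (q−1)^j.
  j = 0: C(5,0)·(6)^0 = 1·1 = 1.
  j = 1: C(5,1)·(6)^1 = 5·6 = 30.
  j = 2: C(5,2)·(6)^2 = 10·36 = 360.
  V_q(n, t) = 1 + 30 + 360 = 391.
Step 2: q^n = 7^5 = 16807.
Step 3: Hamming bound ⌊q^n / V_q(n,t)⌋ = ⌊16807/391⌋ = 42.
Step 4: Compare |C| = 41 to 42: satisfied.
The claimed |C| lies below the Hamming bound.


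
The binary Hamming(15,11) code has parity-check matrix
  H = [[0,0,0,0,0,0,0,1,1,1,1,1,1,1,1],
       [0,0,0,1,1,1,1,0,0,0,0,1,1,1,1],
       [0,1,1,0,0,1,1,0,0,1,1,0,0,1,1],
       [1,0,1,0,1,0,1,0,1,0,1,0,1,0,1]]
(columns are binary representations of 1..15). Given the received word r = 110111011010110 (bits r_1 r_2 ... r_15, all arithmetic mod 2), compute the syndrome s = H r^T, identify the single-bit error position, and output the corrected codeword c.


s = (1, 1, 0, 1)^T, error position = 13, corrected codeword c = 110111011010010

Compute s = H r^T mod 2 one row at a time:
  s_1 = 1 + 1 + 0 + 1 + 0 + 1 + 1 + 0 = 5 ≡ 1 (mod 2).
  s_2 = 1 + 1 + 1 + 0 + 0 + 1 + 1 + 0 = 5 ≡ 1 (mod 2).
  s_3 = 1 + 0 + 1 + 0 + 0 + 1 + 1 + 0 = 4 ≡ 0 (mod 2).
  s_4 = 1 + 0 + 1 + 0 + 1 + 1 + 1 + 0 = 5 ≡ 1 (mod 2).
s = (1, 1, 0, 1)^T — this equals column 13 of H (binary 1101), so error is at position 13.
Correct: flip bit 13 of r = 110111011010110 to get c = 110111011010010.


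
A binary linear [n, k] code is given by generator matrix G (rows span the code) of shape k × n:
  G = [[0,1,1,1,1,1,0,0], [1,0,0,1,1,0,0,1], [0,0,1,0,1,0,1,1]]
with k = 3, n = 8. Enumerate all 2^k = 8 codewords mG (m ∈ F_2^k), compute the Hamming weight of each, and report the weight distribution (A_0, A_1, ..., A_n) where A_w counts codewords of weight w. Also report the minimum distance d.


Weight distribution: A_0 = 1, A_4 = 3, A_5 = 4. Minimum distance d = 4.

Enumerate all 2^3 = 8 messages m ∈ F_2^3.
For each, compute codeword c = mG in F_2^8, then tally its weight.
  m = 000 → c = 00000000, weight = 0.
  m = 100 → c = 01111100, weight = 5.
  m = 010 → c = 10011001, weight = 4.
  m = 110 → c = 11100101, weight = 5.
  m = 001 → c = 00101011, weight = 4.
  m = 101 → c = 01010111, weight = 5.
  m = 011 → c = 10110010, weight = 4.
  m = 111 → c = 11001110, weight = 5.
Tally weights:
  weight 0: 1 codewords.
  weight 4: 3 codewords.
  weight 5: 4 codewords.
Minimum distance d = smallest w > 0 with A_w > 0 = 4.
Sanity: Σ A_w = 8 = 2^3 = 8 ✓.


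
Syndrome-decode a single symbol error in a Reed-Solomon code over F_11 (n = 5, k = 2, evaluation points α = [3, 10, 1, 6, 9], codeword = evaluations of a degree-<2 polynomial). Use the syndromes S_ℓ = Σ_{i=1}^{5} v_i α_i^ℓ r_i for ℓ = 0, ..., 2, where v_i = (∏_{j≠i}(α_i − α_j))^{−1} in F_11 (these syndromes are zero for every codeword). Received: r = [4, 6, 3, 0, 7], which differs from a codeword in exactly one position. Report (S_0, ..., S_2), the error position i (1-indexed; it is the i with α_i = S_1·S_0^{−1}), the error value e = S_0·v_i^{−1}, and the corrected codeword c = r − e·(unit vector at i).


S = (7, 4, 7), error at position 2, error magnitude e = 4, c = [4, 2, 3, 0, 7].

Step 1: column multipliers v_i = (∏_{j≠i}(α_i − α_j))^{−1} mod 11.
  i = 1 (α = 3): (3−10)(3−1)(3−6)(3−9) = (−7)·2·(−3)·(−6) = −252 ≡ 1, so v_1 = 1^{−1} = 1 (mod 11).
  i = 2 (α = 10): (10−3)(10−1)(10−6)(10−9) = 7·9·4·1 = 252 ≡ 10, so v_2 = 10^{−1} = 10 (mod 11).
  i = 3 (α = 1): (1−3)(1−10)(1−6)(1−9) = (−2)·(−9)·(−5)·(−8) = 720 ≡ 5, so v_3 = 5^{−1} = 9 (mod 11).
  i = 4 (α = 6): (6−3)(6−10)(6−1)(6−9) = 3·(−4)·5·(−3) = 180 ≡ 4, so v_4 = 4^{−1} = 3 (mod 11).
  i = 5 (α = 9): (9−3)(9−10)(9−1)(9−6) = 6·(−1)·8·3 = −144 ≡ 10, so v_5 = 10^{−1} = 10 (mod 11).
  v = [1, 10, 9, 3, 10].
Step 2: syndromes of r = [4, 6, 3, 0, 7] (all sums mod 11).
  S_0 = Σ v_i r_i = 1·4 + 10·6 + 9·3 + 3·0 + 10·7 = 161 ≡ 7.
  S_1 = Σ v_i α_i r_i = 1·3·4 + 10·10·6 + 9·1·3 + 3·6·0 + 10·9·7 = 1269 ≡ 4.
  α_i^2 mod 11 = [9, 1, 1, 3, 4].
  S_2 = Σ v_i α_i^2 r_i = 1·9·4 + 10·1·6 + 9·1·3 + 3·3·0 + 10·4·7 = 403 ≡ 7.
  S = (7, 4, 7) ≠ 0, so r is not a codeword (an error is present).
Step 3: locate the error. For a single error e at position i, S_ℓ = v_i·e·α_i^ℓ, so α_err = S_1/S_0.
  S_0^{−1} = 7^{−1} = 8 (mod 11), so α_err = 4·8 = 32 ≡ 10 = α_2. Error position i = 2.
  Consistency check: S_2/S_1 = 7·3 = 21 ≡ 10 = α_err ✓ (single-error assumption holds).
Step 4: error magnitude e = S_0/v_2 = S_0·∏_{j≠2}(α_2 − α_j) = 7·10 = 70 ≡ 4 (mod 11).
Step 5: correct position 2: c_2 = r_2 − e = 6 − 4 ≡ 2 (mod 11). Hence c = [4, 2, 3, 0, 7].
  Check: interpolating c through the α_i gives m(x) = 8 + 6·x (degree < 2) with m(α_i) = c_i for every i, so c is indeed a codeword.


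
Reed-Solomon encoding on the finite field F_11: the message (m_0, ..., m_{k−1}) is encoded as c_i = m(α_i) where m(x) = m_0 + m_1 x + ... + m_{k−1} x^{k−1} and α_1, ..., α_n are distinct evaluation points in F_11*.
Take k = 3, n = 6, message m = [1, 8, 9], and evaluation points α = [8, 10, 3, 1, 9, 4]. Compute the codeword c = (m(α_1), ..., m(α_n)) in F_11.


c = [3, 2, 7, 7, 10, 1]

Message polynomial: m(x) = 1 + 8·x + 9·x^2 (mod 11).
For each evaluation point α_i, compute m(α_i) mod 11:
  α_1 = 8: Horner steps 9 → 3 → 3, so m(8) = 3.
  α_2 = 10: Horner steps 9 → 10 → 2, so m(10) = 2.
  α_3 = 3: Horner steps 9 → 2 → 7, so m(3) = 7.
  α_4 = 1: Horner steps 9 → 6 → 7, so m(1) = 7.
  α_5 = 9: Horner steps 9 → 1 → 10, so m(9) = 10.
  α_6 = 4: Horner steps 9 → 0 → 1, so m(4) = 1.
Codeword c = [3, 2, 7, 7, 10, 1] ∈ F_11^6.


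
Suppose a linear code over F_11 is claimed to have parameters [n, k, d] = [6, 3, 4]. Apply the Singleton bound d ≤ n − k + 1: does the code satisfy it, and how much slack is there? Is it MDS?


Singleton RHS = n − k + 1 = 4, slack = 0, bound satisfied, MDS.

Singleton bound: d ≤ n − k + 1.
Here n = 6, k = 3, so n − k + 1 = 4.
Given d = 4, check d ≤ 4: YES.
Slack = (n − k + 1) − d = 0.
The code is MDS (slack = 0).
Description: the claimed parameters are [6, 3, 4]_11; such a code would be MDS (meets Singleton bound).


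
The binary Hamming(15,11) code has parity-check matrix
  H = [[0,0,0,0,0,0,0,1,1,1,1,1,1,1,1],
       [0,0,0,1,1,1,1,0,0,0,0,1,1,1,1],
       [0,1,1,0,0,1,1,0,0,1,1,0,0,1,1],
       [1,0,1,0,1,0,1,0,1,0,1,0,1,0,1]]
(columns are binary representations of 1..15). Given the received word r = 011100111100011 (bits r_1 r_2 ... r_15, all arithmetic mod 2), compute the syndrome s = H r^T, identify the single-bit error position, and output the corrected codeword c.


s = (1, 0, 0, 0)^T, error position = 8, corrected codeword c = 011100101100011

Compute s = H r^T mod 2 one row at a time:
  s_1 = 1 + 1 + 1 + 0 + 0 + 0 + 1 + 1 = 5 ≡ 1 (mod 2).
  s_2 = 1 + 0 + 0 + 1 + 0 + 0 + 1 + 1 = 4 ≡ 0 (mod 2).
  s_3 = 1 + 1 + 0 + 1 + 1 + 0 + 1 + 1 = 6 ≡ 0 (mod 2).
  s_4 = 0 + 1 + 0 + 1 + 1 + 0 + 0 + 1 = 4 ≡ 0 (mod 2).
s = (1, 0, 0, 0)^T — this equals column 8 of H (binary 1000), so error is at position 8.
Correct: flip bit 8 of r = 011100111100011 to get c = 011100101100011.


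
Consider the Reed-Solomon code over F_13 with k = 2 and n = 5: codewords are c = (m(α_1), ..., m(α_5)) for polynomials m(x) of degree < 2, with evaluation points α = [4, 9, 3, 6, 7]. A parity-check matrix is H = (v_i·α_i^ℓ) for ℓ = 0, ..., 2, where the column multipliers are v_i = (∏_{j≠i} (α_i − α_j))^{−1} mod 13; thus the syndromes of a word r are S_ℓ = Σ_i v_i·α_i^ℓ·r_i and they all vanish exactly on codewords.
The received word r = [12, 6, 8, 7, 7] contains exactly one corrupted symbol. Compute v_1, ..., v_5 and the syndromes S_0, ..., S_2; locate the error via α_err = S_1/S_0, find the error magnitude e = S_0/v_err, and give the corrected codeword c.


S = (11, 12, 6), error at position 5, error magnitude e = 9, c = [12, 6, 8, 7, 11].

Step 1: column multipliers v_i = (∏_{j≠i}(α_i − α_j))^{−1} mod 13.
  i = 1 (α = 4): (4−9)(4−3)(4−6)(4−7) = (−5)·1·(−2)·(−3) = −30 ≡ 9, so v_1 = 9^{−1} = 3 (mod 13).
  i = 2 (α = 9): (9−4)(9−3)(9−6)(9−7) = 5·6·3·2 = 180 ≡ 11, so v_2 = 11^{−1} = 6 (mod 13).
  i = 3 (α = 3): (3−4)(3−9)(3−6)(3−7) = (−1)·(−6)·(−3)·(−4) = 72 ≡ 7, so v_3 = 7^{−1} = 2 (mod 13).
  i = 4 (α = 6): (6−4)(6−9)(6−3)(6−7) = 2·(−3)·3·(−1) = 18 ≡ 5, so v_4 = 5^{−1} = 8 (mod 13).
  i = 5 (α = 7): (7−4)(7−9)(7−3)(7−6) = 3·(−2)·4·1 = −24 ≡ 2, so v_5 = 2^{−1} = 7 (mod 13).
  v = [3, 6, 2, 8, 7].
Step 2: syndromes of r = [12, 6, 8, 7, 7] (all sums mod 13).
  S_0 = Σ v_i r_i = 3·12 + 6·6 + 2·8 + 8·7 + 7·7 = 193 ≡ 11.
  S_1 = Σ v_i α_i r_i = 3·4·12 + 6·9·6 + 2·3·8 + 8·6·7 + 7·7·7 = 1195 ≡ 12.
  α_i^2 mod 13 = [3, 3, 9, 10, 10].
  S_2 = Σ v_i α_i^2 r_i = 3·3·12 + 6·3·6 + 2·9·8 + 8·10·7 + 7·10·7 = 1410 ≡ 6.
  S = (11, 12, 6) ≠ 0, so r is not a codeword (an error is present).
Step 3: locate the error. For a single error e at position i, S_ℓ = v_i·e·α_i^ℓ, so α_err = S_1/S_0.
  S_0^{−1} = 11^{−1} = 6 (mod 13), so α_err = 12·6 = 72 ≡ 7 = α_5. Error position i = 5.
  Consistency check: S_2/S_1 = 6·12 = 72 ≡ 7 = α_err ✓ (single-error assumption holds).
Step 4: error magnitude e = S_0/v_5 = S_0·∏_{j≠5}(α_5 − α_j) = 11·2 = 22 ≡ 9 (mod 13).
Step 5: correct position 5: c_5 = r_5 − e = 7 − 9 ≡ 11 (mod 13). Hence c = [12, 6, 8, 7, 11].
  Check: interpolating c through the α_i gives m(x) = 9 + 4·x (degree < 2) with m(α_i) = c_i for every i, so c is indeed a codeword.


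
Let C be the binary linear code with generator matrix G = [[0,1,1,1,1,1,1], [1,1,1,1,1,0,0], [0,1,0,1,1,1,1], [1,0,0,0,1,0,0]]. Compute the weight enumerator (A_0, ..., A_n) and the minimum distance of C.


Weight distribution: A_0 = 1, A_1 = 1, A_2 = 2, A_3 = 4, A_4 = 3, A_5 = 3, A_6 = 2. Minimum distance d = 1.

Enumerate all 2^4 = 16 messages m ∈ F_2^4.
For each, compute codeword c = mG in F_2^7, then tally its weight.
  m = 0000 → c = 0000000, weight = 0.
  m = 1000 → c = 0111111, weight = 6.
  m = 0100 → c = 1111100, weight = 5.
  m = 1100 → c = 1000011, weight = 3.
  m = 0010 → c = 0101111, weight = 5.
  m = 1010 → c = 0010000, weight = 1.
  m = 0110 → c = 1010011, weight = 4.
  m = 1110 → c = 1101100, weight = 4.
  m = 0001 → c = 1000100, weight = 2.
  m = 1001 → c = 1111011, weight = 6.
  m = 0101 → c = 0111000, weight = 3.
  m = 1101 → c = 0000111, weight = 3.
  m = 0011 → c = 1101011, weight = 5.
  m = 1011 → c = 1010100, weight = 3.
  m = 0111 → c = 0010111, weight = 4.
  m = 1111 → c = 0101000, weight = 2.
Tally weights:
  weight 0: 1 codewords.
  weight 1: 1 codewords.
  weight 2: 2 codewords.
  weight 3: 4 codewords.
  weight 4: 3 codewords.
  weight 5: 3 codewords.
  weight 6: 2 codewords.
Minimum distance d = smallest w > 0 with A_w > 0 = 1.
Sanity: Σ A_w = 16 = 2^4 = 16 ✓.


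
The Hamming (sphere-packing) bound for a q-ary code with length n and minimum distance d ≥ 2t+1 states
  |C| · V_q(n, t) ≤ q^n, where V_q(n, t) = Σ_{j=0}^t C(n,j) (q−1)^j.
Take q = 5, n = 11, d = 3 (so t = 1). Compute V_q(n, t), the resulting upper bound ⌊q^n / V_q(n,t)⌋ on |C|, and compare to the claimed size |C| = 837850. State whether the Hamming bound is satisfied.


V_q(n, t) = 45, q^n = 48828125, Hamming bound = 1085069, |C| = 837850 ≤ bound (satisfied).

Step 1: Compute V_q(n, t) = Σ_{j=0}^1 C(n, j) (q−1)^j.
  j = 0: C(11,0)·(4)^0 = 1·1 = 1.
  j = 1: C(11,1)·(4)^1 = 11·4 = 44.
  V_q(n, t) = 1 + 44 = 45.
Step 2: q^n = 5^11 = 48828125.
Step 3: Hamming bound ⌊q^n / V_q(n,t)⌋ = ⌊48828125/45⌋ = 1085069.
Step 4: Compare |C| = 837850 to 1085069: satisfied.
The claimed |C| lies below the Hamming bound.


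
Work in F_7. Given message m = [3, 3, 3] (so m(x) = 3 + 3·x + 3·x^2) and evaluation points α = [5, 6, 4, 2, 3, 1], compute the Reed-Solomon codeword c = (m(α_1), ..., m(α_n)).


c = [2, 3, 0, 0, 4, 2]

Message polynomial: m(x) = 3 + 3·x + 3·x^2 (mod 7).
For each evaluation point α_i, compute m(α_i) mod 7:
  α_1 = 5: Horner steps 3 → 4 → 2, so m(5) = 2.
  α_2 = 6: Horner steps 3 → 0 → 3, so m(6) = 3.
  α_3 = 4: Horner steps 3 → 1 → 0, so m(4) = 0.
  α_4 = 2: Horner steps 3 → 2 → 0, so m(2) = 0.
  α_5 = 3: Horner steps 3 → 5 → 4, so m(3) = 4.
  α_6 = 1: Horner steps 3 → 6 → 2, so m(1) = 2.
Codeword c = [2, 3, 0, 0, 4, 2] ∈ F_7^6.


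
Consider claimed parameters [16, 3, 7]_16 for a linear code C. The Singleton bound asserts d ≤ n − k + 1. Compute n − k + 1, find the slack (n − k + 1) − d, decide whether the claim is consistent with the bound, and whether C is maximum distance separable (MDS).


Singleton RHS = n − k + 1 = 14, slack = 7, bound satisfied, not MDS.

Singleton bound: d ≤ n − k + 1.
Here n = 16, k = 3, so n − k + 1 = 14.
Given d = 7, check d ≤ 14: YES.
Slack = (n − k + 1) − d = 7.
The code is NOT MDS (slack = 7 > 0).
Description: the claimed parameters are [16, 3, 7]_16; such a code would be non-MDS.


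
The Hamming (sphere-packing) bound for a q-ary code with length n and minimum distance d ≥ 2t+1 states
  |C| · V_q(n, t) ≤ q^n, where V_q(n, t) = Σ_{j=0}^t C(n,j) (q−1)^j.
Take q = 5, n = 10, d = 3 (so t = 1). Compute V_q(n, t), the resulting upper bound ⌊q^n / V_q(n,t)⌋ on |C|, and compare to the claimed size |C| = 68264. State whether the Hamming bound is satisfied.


V_q(n, t) = 41, q^n = 9765625, Hamming bound = 238185, |C| = 68264 ≤ bound (satisfied).

Step 1: Compute V_q(n, t) = Σ_{j=0}^1 C(n, j) (q−1)^j.
  j = 0: C(10,0)·(4)^0 = 1·1 = 1.
  j = 1: C(10,1)·(4)^1 = 10·4 = 40.
  V_q(n, t) = 1 + 40 = 41.
Step 2: q^n = 5^10 = 9765625.
Step 3: Hamming bound ⌊q^n / V_q(n,t)⌋ = ⌊9765625/41⌋ = 238185.
Step 4: Compare |C| = 68264 to 238185: satisfied.
The claimed |C| lies below the Hamming bound.


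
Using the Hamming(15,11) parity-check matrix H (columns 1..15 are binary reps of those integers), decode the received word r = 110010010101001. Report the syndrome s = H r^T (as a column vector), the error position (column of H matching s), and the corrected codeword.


s = (0, 1, 1, 1)^T, error position = 7, corrected codeword c = 110010110101001

Compute s = H r^T mod 2 one row at a time:
  s_1 = 1 + 0 + 1 + 0 + 1 + 0 + 0 + 1 = 4 ≡ 0 (mod 2).
  s_2 = 0 + 1 + 0 + 0 + 1 + 0 + 0 + 1 = 3 ≡ 1 (mod 2).
  s_3 = 1 + 0 + 0 + 0 + 1 + 0 + 0 + 1 = 3 ≡ 1 (mod 2).
  s_4 = 1 + 0 + 1 + 0 + 0 + 0 + 0 + 1 = 3 ≡ 1 (mod 2).
s = (0, 1, 1, 1)^T — this equals column 7 of H (binary 0111), so error is at position 7.
Correct: flip bit 7 of r = 110010010101001 to get c = 110010110101001.


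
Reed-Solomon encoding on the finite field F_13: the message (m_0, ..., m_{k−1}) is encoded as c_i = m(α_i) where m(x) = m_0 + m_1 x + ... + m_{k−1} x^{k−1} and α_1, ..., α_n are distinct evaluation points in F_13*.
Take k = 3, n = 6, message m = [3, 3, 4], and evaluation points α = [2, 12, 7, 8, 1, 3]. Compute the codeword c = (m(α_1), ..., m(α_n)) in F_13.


c = [12, 4, 12, 10, 10, 9]

Message polynomial: m(x) = 3 + 3·x + 4·x^2 (mod 13).
For each evaluation point α_i, compute m(α_i) mod 13:
  α_1 = 2: Horner steps 4 → 11 → 12, so m(2) = 12.
  α_2 = 12: Horner steps 4 → 12 → 4, so m(12) = 4.
  α_3 = 7: Horner steps 4 → 5 → 12, so m(7) = 12.
  α_4 = 8: Horner steps 4 → 9 → 10, so m(8) = 10.
  α_5 = 1: Horner steps 4 → 7 → 10, so m(1) = 10.
  α_6 = 3: Horner steps 4 → 2 → 9, so m(3) = 9.
Codeword c = [12, 4, 12, 10, 10, 9] ∈ F_13^6.


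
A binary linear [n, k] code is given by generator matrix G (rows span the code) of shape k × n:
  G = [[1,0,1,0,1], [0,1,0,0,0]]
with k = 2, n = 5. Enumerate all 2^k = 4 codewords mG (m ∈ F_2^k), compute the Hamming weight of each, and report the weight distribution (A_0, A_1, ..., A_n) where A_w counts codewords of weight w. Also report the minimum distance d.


Weight distribution: A_0 = 1, A_1 = 1, A_3 = 1, A_4 = 1. Minimum distance d = 1.

Enumerate all 2^2 = 4 messages m ∈ F_2^2.
For each, compute codeword c = mG in F_2^5, then tally its weight.
  m = 00 → c = 00000, weight = 0.
  m = 10 → c = 10101, weight = 3.
  m = 01 → c = 01000, weight = 1.
  m = 11 → c = 11101, weight = 4.
Tally weights:
  weight 0: 1 codewords.
  weight 1: 1 codewords.
  weight 3: 1 codewords.
  weight 4: 1 codewords.
Minimum distance d = smallest w > 0 with A_w > 0 = 1.
Sanity: Σ A_w = 4 = 2^2 = 4 ✓.


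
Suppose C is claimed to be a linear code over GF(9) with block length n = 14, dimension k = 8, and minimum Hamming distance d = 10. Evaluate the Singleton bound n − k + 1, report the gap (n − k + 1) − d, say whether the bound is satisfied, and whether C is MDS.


Singleton RHS = n − k + 1 = 7, slack = -3, bound violated (no such code; not MDS).

Singleton bound: d ≤ n − k + 1.
Here n = 14, k = 8, so n − k + 1 = 7.
Given d = 10, check d ≤ 7: NO.
Slack = (n − k + 1) − d = -3.
The slack is negative: d = 10 exceeds n − k + 1 = 7 by 3, so the Singleton bound is violated and no linear [14, 8, 10]_9 code can exist. In particular it is not MDS (MDS requires d = n − k + 1 exactly).
Description: the claimed parameters are [14, 8, 10]_9; such a code would be impossible (violates the Singleton bound).


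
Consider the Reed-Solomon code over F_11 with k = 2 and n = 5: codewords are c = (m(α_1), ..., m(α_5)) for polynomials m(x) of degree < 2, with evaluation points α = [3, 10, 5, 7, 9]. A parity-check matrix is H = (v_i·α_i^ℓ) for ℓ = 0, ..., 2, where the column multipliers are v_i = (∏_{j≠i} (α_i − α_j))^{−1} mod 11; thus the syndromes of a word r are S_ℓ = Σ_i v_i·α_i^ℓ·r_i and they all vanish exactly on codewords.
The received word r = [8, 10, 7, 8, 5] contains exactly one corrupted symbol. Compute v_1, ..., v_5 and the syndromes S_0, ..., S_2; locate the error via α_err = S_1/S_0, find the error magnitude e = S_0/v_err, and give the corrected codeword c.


S = (6, 9, 8), error at position 4, error magnitude e = 2, c = [8, 10, 7, 6, 5].

Step 1: column multipliers v_i = (∏_{j≠i}(α_i − α_j))^{−1} mod 11.
  i = 1 (α = 3): (3−10)(3−5)(3−7)(3−9) = (−7)·(−2)·(−4)·(−6) = 336 ≡ 6, so v_1 = 6^{−1} = 2 (mod 11).
  i = 2 (α = 10): (10−3)(10−5)(10−7)(10−9) = 7·5·3·1 = 105 ≡ 6, so v_2 = 6^{−1} = 2 (mod 11).
  i = 3 (α = 5): (5−3)(5−10)(5−7)(5−9) = 2·(−5)·(−2)·(−4) = −80 ≡ 8, so v_3 = 8^{−1} = 7 (mod 11).
  i = 4 (α = 7): (7−3)(7−10)(7−5)(7−9) = 4·(−3)·2·(−2) = 48 ≡ 4, so v_4 = 4^{−1} = 3 (mod 11).
  i = 5 (α = 9): (9−3)(9−10)(9−5)(9−7) = 6·(−1)·4·2 = −48 ≡ 7, so v_5 = 7^{−1} = 8 (mod 11).
  v = [2, 2, 7, 3, 8].
Step 2: syndromes of r = [8, 10, 7, 8, 5] (all sums mod 11).
  S_0 = Σ v_i r_i = 2·8 + 2·10 + 7·7 + 3·8 + 8·5 = 149 ≡ 6.
  S_1 = Σ v_i α_i r_i = 2·3·8 + 2·10·10 + 7·5·7 + 3·7·8 + 8·9·5 = 1021 ≡ 9.
  α_i^2 mod 11 = [9, 1, 3, 5, 4].
  S_2 = Σ v_i α_i^2 r_i = 2·9·8 + 2·1·10 + 7·3·7 + 3·5·8 + 8·4·5 = 591 ≡ 8.
  S = (6, 9, 8) ≠ 0, so r is not a codeword (an error is present).
Step 3: locate the error. For a single error e at position i, S_ℓ = v_i·e·α_i^ℓ, so α_err = S_1/S_0.
  S_0^{−1} = 6^{−1} = 2 (mod 11), so α_err = 9·2 = 18 ≡ 7 = α_4. Error position i = 4.
  Consistency check: S_2/S_1 = 8·5 = 40 ≡ 7 = α_err ✓ (single-error assumption holds).
Step 4: error magnitude e = S_0/v_4 = S_0·∏_{j≠4}(α_4 − α_j) = 6·4 = 24 ≡ 2 (mod 11).
Step 5: correct position 4: c_4 = r_4 − e = 8 − 2 ≡ 6 (mod 11). Hence c = [8, 10, 7, 6, 5].
  Check: interpolating c through the α_i gives m(x) = 4 + 5·x (degree < 2) with m(α_i) = c_i for every i, so c is indeed a codeword.


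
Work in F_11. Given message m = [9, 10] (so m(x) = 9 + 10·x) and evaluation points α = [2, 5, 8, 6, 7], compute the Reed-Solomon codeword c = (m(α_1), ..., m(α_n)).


c = [7, 4, 1, 3, 2]

Message polynomial: m(x) = 9 + 10·x (mod 11).
For each evaluation point α_i, compute m(α_i) mod 11:
  α_1 = 2: Horner steps 10 → 7, so m(2) = 7.
  α_2 = 5: Horner steps 10 → 4, so m(5) = 4.
  α_3 = 8: Horner steps 10 → 1, so m(8) = 1.
  α_4 = 6: Horner steps 10 → 3, so m(6) = 3.
  α_5 = 7: Horner steps 10 → 2, so m(7) = 2.
Codeword c = [7, 4, 1, 3, 2] ∈ F_11^5.


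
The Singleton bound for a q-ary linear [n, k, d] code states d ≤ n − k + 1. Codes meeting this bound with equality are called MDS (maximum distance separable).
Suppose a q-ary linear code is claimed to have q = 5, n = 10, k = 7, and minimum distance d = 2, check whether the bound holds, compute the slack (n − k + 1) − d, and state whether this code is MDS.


Singleton RHS = n − k + 1 = 4, slack = 2, bound satisfied, not MDS.

Singleton bound: d ≤ n − k + 1.
Here n = 10, k = 7, so n − k + 1 = 4.
Given d = 2, check d ≤ 4: YES.
Slack = (n − k + 1) − d = 2.
The code is NOT MDS (slack = 2 > 0).
Description: the claimed parameters are [10, 7, 2]_5; such a code would be non-MDS.


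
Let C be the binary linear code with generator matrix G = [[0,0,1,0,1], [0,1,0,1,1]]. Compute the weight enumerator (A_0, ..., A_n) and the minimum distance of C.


Weight distribution: A_0 = 1, A_2 = 1, A_3 = 2. Minimum distance d = 2.

Enumerate all 2^2 = 4 messages m ∈ F_2^2.
For each, compute codeword c = mG in F_2^5, then tally its weight.
  m = 00 → c = 00000, weight = 0.
  m = 10 → c = 00101, weight = 2.
  m = 01 → c = 01011, weight = 3.
  m = 11 → c = 01110, weight = 3.
Tally weights:
  weight 0: 1 codewords.
  weight 2: 1 codewords.
  weight 3: 2 codewords.
Minimum distance d = smallest w > 0 with A_w > 0 = 2.
Sanity: Σ A_w = 4 = 2^2 = 4 ✓.


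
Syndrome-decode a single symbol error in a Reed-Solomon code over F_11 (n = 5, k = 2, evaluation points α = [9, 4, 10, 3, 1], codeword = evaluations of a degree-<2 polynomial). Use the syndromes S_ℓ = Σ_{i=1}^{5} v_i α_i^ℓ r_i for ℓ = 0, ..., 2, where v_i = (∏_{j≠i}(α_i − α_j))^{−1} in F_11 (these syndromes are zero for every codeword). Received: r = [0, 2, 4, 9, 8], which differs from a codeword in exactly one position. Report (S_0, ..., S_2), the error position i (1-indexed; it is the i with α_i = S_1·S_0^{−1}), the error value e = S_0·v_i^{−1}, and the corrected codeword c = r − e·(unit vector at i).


S = (6, 6, 6), error at position 5, error magnitude e = 7, c = [0, 2, 4, 9, 1].

Step 1: column multipliers v_i = (∏_{j≠i}(α_i − α_j))^{−1} mod 11.
  i = 1 (α = 9): (9−4)(9−10)(9−3)(9−1) = 5·(−1)·6·8 = −240 ≡ 2, so v_1 = 2^{−1} = 6 (mod 11).
  i = 2 (α = 4): (4−9)(4−10)(4−3)(4−1) = (−5)·(−6)·1·3 = 90 ≡ 2, so v_2 = 2^{−1} = 6 (mod 11).
  i = 3 (α = 10): (10−9)(10−4)(10−3)(10−1) = 1·6·7·9 = 378 ≡ 4, so v_3 = 4^{−1} = 3 (mod 11).
  i = 4 (α = 3): (3−9)(3−4)(3−10)(3−1) = (−6)·(−1)·(−7)·2 = −84 ≡ 4, so v_4 = 4^{−1} = 3 (mod 11).
  i = 5 (α = 1): (1−9)(1−4)(1−10)(1−3) = (−8)·(−3)·(−9)·(−2) = 432 ≡ 3, so v_5 = 3^{−1} = 4 (mod 11).
  v = [6, 6, 3, 3, 4].
Step 2: syndromes of r = [0, 2, 4, 9, 8] (all sums mod 11).
  S_0 = Σ v_i r_i = 6·0 + 6·2 + 3·4 + 3·9 + 4·8 = 83 ≡ 6.
  S_1 = Σ v_i α_i r_i = 6·9·0 + 6·4·2 + 3·10·4 + 3·3·9 + 4·1·8 = 281 ≡ 6.
  α_i^2 mod 11 = [4, 5, 1, 9, 1].
  S_2 = Σ v_i α_i^2 r_i = 6·4·0 + 6·5·2 + 3·1·4 + 3·9·9 + 4·1·8 = 347 ≡ 6.
  S = (6, 6, 6) ≠ 0, so r is not a codeword (an error is present).
Step 3: locate the error. For a single error e at position i, S_ℓ = v_i·e·α_i^ℓ, so α_err = S_1/S_0.
  S_0^{−1} = 6^{−1} = 2 (mod 11), so α_err = 6·2 = 12 ≡ 1 = α_5. Error position i = 5.
  Consistency check: S_2/S_1 = 6·2 = 12 ≡ 1 = α_err ✓ (single-error assumption holds).
Step 4: error magnitude e = S_0/v_5 = S_0·∏_{j≠5}(α_5 − α_j) = 6·3 = 18 ≡ 7 (mod 11).
Step 5: correct position 5: c_5 = r_5 − e = 8 − 7 ≡ 1 (mod 11). Hence c = [0, 2, 4, 9, 1].
  Check: interpolating c through the α_i gives m(x) = 8 + 4·x (degree < 2) with m(α_i) = c_i for every i, so c is indeed a codeword.


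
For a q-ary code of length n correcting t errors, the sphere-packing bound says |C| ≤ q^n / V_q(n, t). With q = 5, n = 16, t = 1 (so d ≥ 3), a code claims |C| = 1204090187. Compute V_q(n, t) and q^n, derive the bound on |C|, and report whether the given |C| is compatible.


V_q(n, t) = 65, q^n = 152587890625, Hamming bound = 2347506009, |C| = 1204090187 ≤ bound (satisfied).

Step 1: Compute V_q(n, t) = Σ_{j=0}^1 C(n, j) (q−1)^j.
  j = 0: C(16,0)·(4)^0 = 1·1 = 1.
  j = 1: C(16,1)·(4)^1 = 16·4 = 64.
  V_q(n, t) = 1 + 64 = 65.
Step 2: q^n = 5^16 = 152587890625.
Step 3: Hamming bound ⌊q^n / V_q(n,t)⌋ = ⌊152587890625/65⌋ = 2347506009.
Step 4: Compare |C| = 1204090187 to 2347506009: satisfied.
The claimed |C| lies below the Hamming bound.


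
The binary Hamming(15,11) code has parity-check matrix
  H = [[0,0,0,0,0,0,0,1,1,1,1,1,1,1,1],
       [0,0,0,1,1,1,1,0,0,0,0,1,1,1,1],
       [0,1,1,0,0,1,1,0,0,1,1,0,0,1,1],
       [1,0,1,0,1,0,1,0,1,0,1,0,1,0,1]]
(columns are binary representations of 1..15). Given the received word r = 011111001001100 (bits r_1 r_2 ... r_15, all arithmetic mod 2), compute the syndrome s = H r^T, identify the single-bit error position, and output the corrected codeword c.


s = (1, 1, 1, 0)^T, error position = 14, corrected codeword c = 011111001001110

Compute s = H r^T mod 2 one row at a time:
  s_1 = 0 + 1 + 0 + 0 + 1 + 1 + 0 + 0 = 3 ≡ 1 (mod 2).
  s_2 = 1 + 1 + 1 + 0 + 1 + 1 + 0 + 0 = 5 ≡ 1 (mod 2).
  s_3 = 1 + 1 + 1 + 0 + 0 + 0 + 0 + 0 = 3 ≡ 1 (mod 2).
  s_4 = 0 + 1 + 1 + 0 + 1 + 0 + 1 + 0 = 4 ≡ 0 (mod 2).
s = (1, 1, 1, 0)^T — this equals column 14 of H (binary 1110), so error is at position 14.
Correct: flip bit 14 of r = 011111001001100 to get c = 011111001001110.


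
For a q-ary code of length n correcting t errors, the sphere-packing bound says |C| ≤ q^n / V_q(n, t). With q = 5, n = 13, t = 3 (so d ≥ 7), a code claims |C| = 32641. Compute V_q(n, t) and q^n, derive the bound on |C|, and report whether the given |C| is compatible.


V_q(n, t) = 19605, q^n = 1220703125, Hamming bound = 62264, |C| = 32641 ≤ bound (satisfied).

Step 1: Compute V_q(n, t) = Σ_{j=0}^3 C(n, j) (q−1)^j.
  j = 0: C(13,0)·(4)^0 = 1·1 = 1.
  j = 1: C(13,1)·(4)^1 = 13·4 = 52.
  j = 2: C(13,2)·(4)^2 = 78·16 = 1248.
  j = 3: C(13,3)·(4)^3 = 286·64 = 18304.
  V_q(n, t) = 1 + 52 + 1248 + 18304 = 19605.
Step 2: q^n = 5^13 = 1220703125.
Step 3: Hamming bound ⌊q^n / V_q(n,t)⌋ = ⌊1220703125/19605⌋ = 62264.
Step 4: Compare |C| = 32641 to 62264: satisfied.
The claimed |C| lies below the Hamming bound.


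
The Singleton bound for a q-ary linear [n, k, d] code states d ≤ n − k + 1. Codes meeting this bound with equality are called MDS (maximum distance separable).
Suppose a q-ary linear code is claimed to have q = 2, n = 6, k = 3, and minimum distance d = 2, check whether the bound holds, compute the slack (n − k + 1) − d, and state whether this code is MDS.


Singleton RHS = n − k + 1 = 4, slack = 2, bound satisfied, not MDS.

Singleton bound: d ≤ n − k + 1.
Here n = 6, k = 3, so n − k + 1 = 4.
Given d = 2, check d ≤ 4: YES.
Slack = (n − k + 1) − d = 2.
The code is NOT MDS (slack = 2 > 0).
Description: the claimed parameters are [6, 3, 2]_2; such a code would be non-MDS.


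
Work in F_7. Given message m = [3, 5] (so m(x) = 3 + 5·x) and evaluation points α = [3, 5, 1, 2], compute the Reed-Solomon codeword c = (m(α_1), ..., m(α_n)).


c = [4, 0, 1, 6]

Message polynomial: m(x) = 3 + 5·x (mod 7).
For each evaluation point α_i, compute m(α_i) mod 7:
  α_1 = 3: Horner steps 5 → 4, so m(3) = 4.
  α_2 = 5: Horner steps 5 → 0, so m(5) = 0.
  α_3 = 1: Horner steps 5 → 1, so m(1) = 1.
  α_4 = 2: Horner steps 5 → 6, so m(2) = 6.
Codeword c = [4, 0, 1, 6] ∈ F_7^4.


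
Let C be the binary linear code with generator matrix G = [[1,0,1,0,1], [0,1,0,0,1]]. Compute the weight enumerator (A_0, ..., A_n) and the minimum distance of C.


Weight distribution: A_0 = 1, A_2 = 1, A_3 = 2. Minimum distance d = 2.

Enumerate all 2^2 = 4 messages m ∈ F_2^2.
For each, compute codeword c = mG in F_2^5, then tally its weight.
  m = 00 → c = 00000, weight = 0.
  m = 10 → c = 10101, weight = 3.
  m = 01 → c = 01001, weight = 2.
  m = 11 → c = 11100, weight = 3.
Tally weights:
  weight 0: 1 codewords.
  weight 2: 1 codewords.
  weight 3: 2 codewords.
Minimum distance d = smallest w > 0 with A_w > 0 = 2.
Sanity: Σ A_w = 4 = 2^2 = 4 ✓.


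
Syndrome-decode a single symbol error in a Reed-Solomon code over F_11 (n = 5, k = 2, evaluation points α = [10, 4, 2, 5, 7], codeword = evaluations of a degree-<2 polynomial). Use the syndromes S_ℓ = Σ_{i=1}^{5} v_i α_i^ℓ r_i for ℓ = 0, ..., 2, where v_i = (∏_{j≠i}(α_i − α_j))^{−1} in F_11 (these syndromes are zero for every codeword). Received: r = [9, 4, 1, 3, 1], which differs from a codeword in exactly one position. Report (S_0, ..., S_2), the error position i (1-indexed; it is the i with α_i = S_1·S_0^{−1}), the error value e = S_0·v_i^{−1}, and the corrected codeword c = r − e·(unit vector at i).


S = (8, 5, 10), error at position 3, error magnitude e = 6, c = [9, 4, 6, 3, 1].

Step 1: column multipliers v_i = (∏_{j≠i}(α_i − α_j))^{−1} mod 11.
  i = 1 (α = 10): (10−4)(10−2)(10−5)(10−7) = 6·8·5·3 = 720 ≡ 5, so v_1 = 5^{−1} = 9 (mod 11).
  i = 2 (α = 4): (4−10)(4−2)(4−5)(4−7) = (−6)·2·(−1)·(−3) = −36 ≡ 8, so v_2 = 8^{−1} = 7 (mod 11).
  i = 3 (α = 2): (2−10)(2−4)(2−5)(2−7) = (−8)·(−2)·(−3)·(−5) = 240 ≡ 9, so v_3 = 9^{−1} = 5 (mod 11).
  i = 4 (α = 5): (5−10)(5−4)(5−2)(5−7) = (−5)·1·3·(−2) = 30 ≡ 8, so v_4 = 8^{−1} = 7 (mod 11).
  i = 5 (α = 7): (7−10)(7−4)(7−2)(7−5) = (−3)·3·5·2 = −90 ≡ 9, so v_5 = 9^{−1} = 5 (mod 11).
  v = [9, 7, 5, 7, 5].
Step 2: syndromes of r = [9, 4, 1, 3, 1] (all sums mod 11).
  S_0 = Σ v_i r_i = 9·9 + 7·4 + 5·1 + 7·3 + 5·1 = 140 ≡ 8.
  S_1 = Σ v_i α_i r_i = 9·10·9 + 7·4·4 + 5·2·1 + 7·5·3 + 5·7·1 = 1072 ≡ 5.
  α_i^2 mod 11 = [1, 5, 4, 3, 5].
  S_2 = Σ v_i α_i^2 r_i = 9·1·9 + 7·5·4 + 5·4·1 + 7·3·3 + 5·5·1 = 329 ≡ 10.
  S = (8, 5, 10) ≠ 0, so r is not a codeword (an error is present).
Step 3: locate the error. For a single error e at position i, S_ℓ = v_i·e·α_i^ℓ, so α_err = S_1/S_0.
  S_0^{−1} = 8^{−1} = 7 (mod 11), so α_err = 5·7 = 35 ≡ 2 = α_3. Error position i = 3.
  Consistency check: S_2/S_1 = 10·9 = 90 ≡ 2 = α_err ✓ (single-error assumption holds).
Step 4: error magnitude e = S_0/v_3 = S_0·∏_{j≠3}(α_3 − α_j) = 8·9 = 72 ≡ 6 (mod 11).
Step 5: correct position 3: c_3 = r_3 − e = 1 − 6 ≡ 6 (mod 11). Hence c = [9, 4, 6, 3, 1].
  Check: interpolating c through the α_i gives m(x) = 8 + 10·x (degree < 2) with m(α_i) = c_i for every i, so c is indeed a codeword.


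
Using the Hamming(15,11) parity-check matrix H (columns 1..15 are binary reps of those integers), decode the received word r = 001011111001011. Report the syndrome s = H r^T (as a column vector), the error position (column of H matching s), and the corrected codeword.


s = (1, 0, 1, 1)^T, error position = 11, corrected codeword c = 001011111011011

Compute s = H r^T mod 2 one row at a time:
  s_1 = 1 + 1 + 0 + 0 + 1 + 0 + 1 + 1 = 5 ≡ 1 (mod 2).
  s_2 = 0 + 1 + 1 + 1 + 1 + 0 + 1 + 1 = 6 ≡ 0 (mod 2).
  s_3 = 0 + 1 + 1 + 1 + 0 + 0 + 1 + 1 = 5 ≡ 1 (mod 2).
  s_4 = 0 + 1 + 1 + 1 + 1 + 0 + 0 + 1 = 5 ≡ 1 (mod 2).
s = (1, 0, 1, 1)^T — this equals column 11 of H (binary 1011), so error is at position 11.
Correct: flip bit 11 of r = 001011111001011 to get c = 001011111011011.


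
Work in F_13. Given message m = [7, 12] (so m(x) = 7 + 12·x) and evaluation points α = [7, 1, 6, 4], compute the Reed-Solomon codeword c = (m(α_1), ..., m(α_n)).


c = [0, 6, 1, 3]

Message polynomial: m(x) = 7 + 12·x (mod 13).
For each evaluation point α_i, compute m(α_i) mod 13:
  α_1 = 7: Horner steps 12 → 0, so m(7) = 0.
  α_2 = 1: Horner steps 12 → 6, so m(1) = 6.
  α_3 = 6: Horner steps 12 → 1, so m(6) = 1.
  α_4 = 4: Horner steps 12 → 3, so m(4) = 3.
Codeword c = [0, 6, 1, 3] ∈ F_13^4.
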